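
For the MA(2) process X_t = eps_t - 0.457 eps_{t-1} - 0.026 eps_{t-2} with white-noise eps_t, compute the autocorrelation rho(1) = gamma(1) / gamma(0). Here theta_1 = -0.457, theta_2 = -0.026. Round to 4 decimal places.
\rho(1) = -0.3680

For an MA(q) process with theta_0 = 1, the autocovariance is
  gamma(k) = sigma^2 * sum_{i=0..q-k} theta_i * theta_{i+k},
and rho(k) = gamma(k) / gamma(0). Sigma^2 cancels.
  numerator   = (1)*(-0.457) + (-0.457)*(-0.026) = -0.445118.
  denominator = (1)^2 + (-0.457)^2 + (-0.026)^2 = 1.209525.
  rho(1) = -0.445118 / 1.209525 = -0.3680.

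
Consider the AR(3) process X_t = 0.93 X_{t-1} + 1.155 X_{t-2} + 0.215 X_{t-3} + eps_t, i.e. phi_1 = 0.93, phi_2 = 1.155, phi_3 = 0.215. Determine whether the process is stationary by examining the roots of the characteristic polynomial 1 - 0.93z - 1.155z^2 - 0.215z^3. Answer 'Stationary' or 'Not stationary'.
\text{Not stationary}

The AR(p) characteristic polynomial is P(z) = 1 - 0.93z - 1.155z^2 - 0.215z^3.
Stationarity requires all roots to lie outside the unit circle, i.e. |z| > 1 for every root.
Degree 3: look for a simple real root z0 first, then factor out (1 - z/z0) and solve the remaining quadratic.
Testing z0 = -4: P(-4) = 1 + (-0.93)(-4) + (-1.155)(-4)^2 + (-0.215)(-4)^3
  = 1 + (3.72) + (-18.48) + (13.76) = 0.  So z_0 = -4 is a root, |z_0| = 4.
Divide out the factor (1 + 0.25 z) = (1 - z/z0) (since 1/z0 = -0.25):
  P(z) = (1 + 0.25 z)(1 + (-1.18) z + (-0.86) z^2)
  [check: z-coef -1.18 - (-0.25) = -0.93; z^2-coef -0.86 - (-0.25)(-1.18) = -1.155; z^3-coef -(-0.25)(-0.86) = -0.215.]
Remaining roots from the quadratic factor 1 + (-1.18) z + (-0.86) z^2:
  Set 1 + (-1.18) z + (-0.86) z^2 = 0, i.e. a z^2 + b z + c = 0 with a = -0.86, b = -1.18, c = 1.
  Discriminant D = b^2 - 4ac = (-1.18)^2 - 4*(-0.86)*1 = 1.3924 - (-3.44) = 4.8324.
  D >= 0, so the roots are real: z = (-b +/- sqrt(D)) / (2a) = (1.18 +/- 2.198272) / (-1.72).
    z_1 = (1.18 + 2.198272) / (-1.72) = -1.9641,   |z_1| = 1.9641.
    z_2 = (1.18 - 2.198272) / (-1.72) = 0.592,   |z_2| = 0.592.
Moduli of all roots: 4.0000, 1.9641, 0.5920.
All moduli strictly greater than 1? No.
Verdict: Not stationary.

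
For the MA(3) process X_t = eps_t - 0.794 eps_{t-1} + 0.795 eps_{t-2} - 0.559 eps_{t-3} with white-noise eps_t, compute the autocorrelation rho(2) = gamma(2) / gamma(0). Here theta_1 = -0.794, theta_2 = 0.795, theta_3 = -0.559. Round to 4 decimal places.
\rho(2) = 0.4811

For an MA(q) process with theta_0 = 1, the autocovariance is
  gamma(k) = sigma^2 * sum_{i=0..q-k} theta_i * theta_{i+k},
and rho(k) = gamma(k) / gamma(0). Sigma^2 cancels.
  numerator   = (1)*(0.795) + (-0.794)*(-0.559) = 1.238846.
  denominator = (1)^2 + (-0.794)^2 + (0.795)^2 + (-0.559)^2 = 2.574942.
  rho(2) = 1.238846 / 2.574942 = 0.4811.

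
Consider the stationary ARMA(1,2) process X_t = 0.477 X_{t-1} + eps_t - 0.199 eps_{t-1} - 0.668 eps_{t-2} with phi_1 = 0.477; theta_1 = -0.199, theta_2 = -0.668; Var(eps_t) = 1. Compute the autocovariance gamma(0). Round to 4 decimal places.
\gamma(0) = 1.4484

Multiply the model equation by X_{t-k} and take expectations. With theta_0 = psi_0 = 1 and psi_j the MA(infinity) weights, this gives
  gamma(k) - sum_i phi_i gamma(k-i) = c_k,
  c_k = sigma^2 * sum_{j=k..q} theta_j psi_{j-k}   (c_k = 0 for k > q),
using gamma(-m) = gamma(m).
psi-weights needed (psi_j = theta_j + sum_i phi_i psi_{j-i}):
  psi_1 = theta_1 + phi_1 = -0.199 + (0.477) = 0.278
  psi_2 = theta_2 + phi_1 psi_1 = -0.668 + (0.477)(0.278) = -0.535394
Right-hand sides:
  c_0 = sigma^2 (1 + theta_1 psi_1 + theta_2 psi_2) = 1 * (1 + (-0.199)(0.278) + (-0.668)(-0.535394)) = 1 * 1.302321 = 1.302321
  c_1 = sigma^2 (theta_1 + theta_2 psi_1) = 1 * (-0.199 + (-0.668)(0.278)) = -0.384704
  c_2 = sigma^2 theta_2 = 1 * (-0.668) = -0.668
Equations for k = 0 and k = 1 (AR order 1):
  gamma(0) = phi_1 gamma(1) + c_0
  gamma(1) = phi_1 gamma(0) + c_1
Substituting the second into the first: gamma(0) (1 - phi_1^2) = c_0 + phi_1 c_1, so
  gamma(0) = (c_0 + phi_1 c_1) / (1 - phi_1^2) = (1.302321 + (0.477)(-0.384704)) / (1 - (0.477)^2) = 1.118817 / 0.772471 = 1.448362.
Therefore gamma(0) = 1.4484 (to 4 decimal places).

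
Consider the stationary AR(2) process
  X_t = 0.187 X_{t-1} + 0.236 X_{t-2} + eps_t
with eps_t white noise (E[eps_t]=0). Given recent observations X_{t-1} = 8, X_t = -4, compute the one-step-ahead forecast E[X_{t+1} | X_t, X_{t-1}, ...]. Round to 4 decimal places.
E[X_{t+1} \mid \mathcal F_t] = 1.1400

For an AR(p) model X_t = c + sum_i phi_i X_{t-i} + eps_t, the
one-step-ahead conditional mean is
  E[X_{t+1} | X_t, ...] = c + sum_i phi_i X_{t+1-i}.
Substitute known values:
  E[X_{t+1} | ...] = (0.187) * (-4) + (0.236) * (8)
                   = 1.1400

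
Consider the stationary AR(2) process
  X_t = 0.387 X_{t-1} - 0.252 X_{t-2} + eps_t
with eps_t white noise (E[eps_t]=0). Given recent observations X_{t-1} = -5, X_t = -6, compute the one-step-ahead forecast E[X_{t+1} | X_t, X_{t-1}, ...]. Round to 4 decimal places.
E[X_{t+1} \mid \mathcal F_t] = -1.0620

For an AR(p) model X_t = c + sum_i phi_i X_{t-i} + eps_t, the
one-step-ahead conditional mean is
  E[X_{t+1} | X_t, ...] = c + sum_i phi_i X_{t+1-i}.
Substitute known values:
  E[X_{t+1} | ...] = (0.387) * (-6) + (-0.252) * (-5)
                   = -1.0620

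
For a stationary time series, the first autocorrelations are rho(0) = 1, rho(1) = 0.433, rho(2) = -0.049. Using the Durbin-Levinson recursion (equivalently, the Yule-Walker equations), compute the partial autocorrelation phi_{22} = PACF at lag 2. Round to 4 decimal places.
\phi_{22} = -0.2911

The PACF at lag k is phi_{kk}, the last component of the solution
to the Yule-Walker system G_k phi = r_k where
  (G_k)_{ij} = rho(|i - j|), (r_k)_i = rho(i), i,j = 1..k.
Equivalently, Durbin-Levinson gives phi_{kk} iteratively:
  phi_{11} = rho(1)
  phi_{kk} = [rho(k) - sum_{j=1..k-1} phi_{k-1,j} rho(k-j)]
            / [1 - sum_{j=1..k-1} phi_{k-1,j} rho(j)],
  phi_{k,j} = phi_{k-1,j} - phi_{kk} phi_{k-1,k-j},  j = 1..k-1.
Step k = 1:
  phi_11 = rho(1) = 0.433.
Step k = 2:
  phi_22 = [rho(2) - phi_11 rho(1)] / [1 - phi_11 rho(1)] = [-0.049 - (0.433)(0.433)] / [1 - (0.433)(0.433)]
         = -0.236489 / 0.812511 = -0.2911.
Therefore phi_{22} = -0.2911.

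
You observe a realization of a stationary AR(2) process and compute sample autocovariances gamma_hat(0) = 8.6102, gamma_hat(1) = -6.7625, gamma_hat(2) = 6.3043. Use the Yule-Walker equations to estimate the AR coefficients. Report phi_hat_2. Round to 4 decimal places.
\hat\phi_{2} = 0.3010

The Yule-Walker equations for an AR(p) process read, in matrix form,
  Gamma_p phi = r_p,   with   (Gamma_p)_{ij} = gamma(|i - j|),
                       (r_p)_i = gamma(i),   i,j = 1..p.
Substitute the sample gammas (Toeplitz matrix and right-hand side of size 2):
  Gamma_p = [[8.6102, -6.7625], [-6.7625, 8.6102]]
  r_p     = [-6.7625, 6.3043]
Written out:
  8.6102 phi_1 - 6.7625 phi_2 = -6.7625
  -6.7625 phi_1 + 8.6102 phi_2 = 6.3043
Solve by Cramer's rule:
  det = gamma(0)^2 - gamma(1)^2 = (8.6102)^2 - (-6.7625)^2 = 74.13554404 - 45.73140625 = 28.40413779
  phi_hat_1 = [gamma(1) gamma(0) - gamma(1) gamma(2)] / det = [(-6.7625)(8.6102) - (-6.7625)(6.3043)] / 28.40413779 = -15.59364875 / 28.40413779 = -0.549
  phi_hat_2 = [gamma(0) gamma(2) - gamma(1)^2] / det = [(8.6102)(6.3043) - (-6.7625)^2] / 28.40413779 = 8.54987761 / 28.40413779 = 0.301
So phi_hat = [-0.5490, 0.3010].
Therefore phi_hat_2 = 0.3010.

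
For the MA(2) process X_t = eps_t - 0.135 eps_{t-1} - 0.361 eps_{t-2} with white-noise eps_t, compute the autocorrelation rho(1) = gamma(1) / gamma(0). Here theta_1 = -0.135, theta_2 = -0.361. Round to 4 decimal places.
\rho(1) = -0.0751

For an MA(q) process with theta_0 = 1, the autocovariance is
  gamma(k) = sigma^2 * sum_{i=0..q-k} theta_i * theta_{i+k},
and rho(k) = gamma(k) / gamma(0). Sigma^2 cancels.
  numerator   = (1)*(-0.135) + (-0.135)*(-0.361) = -0.086265.
  denominator = (1)^2 + (-0.135)^2 + (-0.361)^2 = 1.148546.
  rho(1) = -0.086265 / 1.148546 = -0.0751.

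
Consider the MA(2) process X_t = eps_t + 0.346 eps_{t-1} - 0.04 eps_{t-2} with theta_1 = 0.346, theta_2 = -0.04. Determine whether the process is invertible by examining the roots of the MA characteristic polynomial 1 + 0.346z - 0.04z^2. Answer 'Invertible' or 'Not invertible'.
\text{Invertible}

The MA(q) characteristic polynomial is P(z) = 1 + 0.346z - 0.04z^2.
Invertibility requires all roots to lie outside the unit circle, i.e. |z| > 1 for every root.
Set 1 + (0.346) z + (-0.04) z^2 = 0, i.e. a z^2 + b z + c = 0 with a = -0.04, b = 0.346, c = 1.
Discriminant D = b^2 - 4ac = (0.346)^2 - 4*(-0.04)*1 = 0.119716 - (-0.16) = 0.279716.
D >= 0, so the roots are real: z = (-b +/- sqrt(D)) / (2a) = (-0.346 +/- 0.528882) / (-0.08).
  z_1 = (-0.346 + 0.528882) / (-0.08) = -2.286,   |z_1| = 2.286.
  z_2 = (-0.346 - 0.528882) / (-0.08) = 10.936,   |z_2| = 10.936.
Moduli of all roots: 2.2860, 10.9360.
All moduli strictly greater than 1? Yes.
Verdict: Invertible.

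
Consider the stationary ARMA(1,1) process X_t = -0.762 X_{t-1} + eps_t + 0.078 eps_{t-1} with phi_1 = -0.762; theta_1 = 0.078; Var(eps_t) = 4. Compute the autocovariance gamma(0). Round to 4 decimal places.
\gamma(0) = 8.4626

Multiply the model equation by X_{t-k} and take expectations. With theta_0 = psi_0 = 1 and psi_j the MA(infinity) weights, this gives
  gamma(k) - sum_i phi_i gamma(k-i) = c_k,
  c_k = sigma^2 * sum_{j=k..q} theta_j psi_{j-k}   (c_k = 0 for k > q),
using gamma(-m) = gamma(m).
psi-weights needed (psi_j = theta_j + sum_i phi_i psi_{j-i}):
  psi_1 = theta_1 + phi_1 = 0.078 + (-0.762) = -0.684
Right-hand sides:
  c_0 = sigma^2 (1 + theta_1 psi_1) = 4 * (1 + (0.078)(-0.684)) = 4 * 0.946648 = 3.786592
  c_1 = sigma^2 theta_1 = 4 * (0.078) = 0.312
  c_2 = 0
Equations for k = 0 and k = 1 (AR order 1):
  gamma(0) = phi_1 gamma(1) + c_0
  gamma(1) = phi_1 gamma(0) + c_1
Substituting the second into the first: gamma(0) (1 - phi_1^2) = c_0 + phi_1 c_1, so
  gamma(0) = (c_0 + phi_1 c_1) / (1 - phi_1^2) = (3.786592 + (-0.762)(0.312)) / (1 - (-0.762)^2) = 3.548848 / 0.419356 = 8.462614.
Therefore gamma(0) = 8.4626 (to 4 decimal places).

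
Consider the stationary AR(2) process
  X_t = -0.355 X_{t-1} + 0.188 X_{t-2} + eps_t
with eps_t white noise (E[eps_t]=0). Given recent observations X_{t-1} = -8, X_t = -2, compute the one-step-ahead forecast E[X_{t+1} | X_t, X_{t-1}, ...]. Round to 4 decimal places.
E[X_{t+1} \mid \mathcal F_t] = -0.7940

For an AR(p) model X_t = c + sum_i phi_i X_{t-i} + eps_t, the
one-step-ahead conditional mean is
  E[X_{t+1} | X_t, ...] = c + sum_i phi_i X_{t+1-i}.
Substitute known values:
  E[X_{t+1} | ...] = (-0.355) * (-2) + (0.188) * (-8)
                   = -0.7940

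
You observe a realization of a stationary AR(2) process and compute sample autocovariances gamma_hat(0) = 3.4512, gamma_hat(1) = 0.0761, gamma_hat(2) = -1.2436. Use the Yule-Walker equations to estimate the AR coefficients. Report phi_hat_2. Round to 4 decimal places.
\hat\phi_{2} = -0.3610

The Yule-Walker equations for an AR(p) process read, in matrix form,
  Gamma_p phi = r_p,   with   (Gamma_p)_{ij} = gamma(|i - j|),
                       (r_p)_i = gamma(i),   i,j = 1..p.
Substitute the sample gammas (Toeplitz matrix and right-hand side of size 2):
  Gamma_p = [[3.4512, 0.0761], [0.0761, 3.4512]]
  r_p     = [0.0761, -1.2436]
Written out:
  3.4512 phi_1 + 0.0761 phi_2 = 0.0761
  0.0761 phi_1 + 3.4512 phi_2 = -1.2436
Solve by Cramer's rule:
  det = gamma(0)^2 - gamma(1)^2 = (3.4512)^2 - (0.0761)^2 = 11.91078144 - 0.00579121 = 11.90499023
  phi_hat_1 = [gamma(1) gamma(0) - gamma(1) gamma(2)] / det = [(0.0761)(3.4512) - (0.0761)(-1.2436)] / 11.90499023 = 0.35727428 / 11.90499023 = 0.03
  phi_hat_2 = [gamma(0) gamma(2) - gamma(1)^2] / det = [(3.4512)(-1.2436) - (0.0761)^2] / 11.90499023 = -4.29770353 / 11.90499023 = -0.361
So phi_hat = [0.0300, -0.3610].
Therefore phi_hat_2 = -0.3610.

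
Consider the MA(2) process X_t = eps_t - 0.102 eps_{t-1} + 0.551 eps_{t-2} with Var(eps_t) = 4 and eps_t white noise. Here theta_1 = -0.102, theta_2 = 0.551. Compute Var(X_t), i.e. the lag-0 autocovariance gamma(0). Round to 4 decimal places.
\gamma(0) = 5.2560

For an MA(q) process X_t = eps_t + sum_i theta_i eps_{t-i} with
Var(eps_t) = sigma^2, the variance is
  gamma(0) = sigma^2 * (1 + sum_i theta_i^2).
  sum_i theta_i^2 = (-0.102)^2 + (0.551)^2 = 0.010404 + 0.303601 = 0.314005.
  gamma(0) = 4 * (1 + 0.314005) = 4 * 1.314005 = 5.25602, which rounds to 5.2560.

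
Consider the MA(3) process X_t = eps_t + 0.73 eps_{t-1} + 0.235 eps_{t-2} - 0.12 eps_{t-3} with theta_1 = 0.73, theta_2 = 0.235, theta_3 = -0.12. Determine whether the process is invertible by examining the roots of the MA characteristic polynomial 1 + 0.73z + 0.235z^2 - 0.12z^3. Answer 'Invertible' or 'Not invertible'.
\text{Invertible}

The MA(q) characteristic polynomial is P(z) = 1 + 0.73z + 0.235z^2 - 0.12z^3.
Invertibility requires all roots to lie outside the unit circle, i.e. |z| > 1 for every root.
Degree 3: look for a simple real root z0 first, then factor out (1 - z/z0) and solve the remaining quadratic.
Testing z0 = 4: P(4) = 1 + (0.73)(4) + (0.235)(4)^2 + (-0.12)(4)^3
  = 1 + (2.92) + (3.76) + (-7.68) = 0.  So z_0 = 4 is a root, |z_0| = 4.
Divide out the factor (1 - 0.25 z) = (1 - z/z0) (since 1/z0 = 0.25):
  P(z) = (1 - 0.25 z)(1 + (0.98) z + (0.48) z^2)
  [check: z-coef 0.98 - (0.25) = 0.73; z^2-coef 0.48 - (0.25)(0.98) = 0.235; z^3-coef -(0.25)(0.48) = -0.12.]
Remaining roots from the quadratic factor 1 + (0.98) z + (0.48) z^2:
  Set 1 + (0.98) z + (0.48) z^2 = 0, i.e. a z^2 + b z + c = 0 with a = 0.48, b = 0.98, c = 1.
  Discriminant D = b^2 - 4ac = (0.98)^2 - 4*(0.48)*1 = 0.9604 - (1.92) = -0.9596.
  D < 0, so the roots are the complex-conjugate pair z = (-b +/- i sqrt(-D)) / (2a) = -1.0208 +/- 1.0204i.
  For a conjugate pair |z|^2 = z * conj(z) = (product of roots) = c/a = 1/(0.48) = 2.083333, so |z| = sqrt(2.083333) = 1.4434 for both roots.
Moduli of all roots: 4.0000, 1.4434, 1.4434.
All moduli strictly greater than 1? Yes.
Verdict: Invertible.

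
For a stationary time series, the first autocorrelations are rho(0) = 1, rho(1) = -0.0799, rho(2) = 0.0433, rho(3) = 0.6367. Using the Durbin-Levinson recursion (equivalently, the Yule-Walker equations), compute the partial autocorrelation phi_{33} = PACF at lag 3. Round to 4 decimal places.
\phi_{33} = 0.6480

The PACF at lag k is phi_{kk}, the last component of the solution
to the Yule-Walker system G_k phi = r_k where
  (G_k)_{ij} = rho(|i - j|), (r_k)_i = rho(i), i,j = 1..k.
Equivalently, Durbin-Levinson gives phi_{kk} iteratively:
  phi_{11} = rho(1)
  phi_{kk} = [rho(k) - sum_{j=1..k-1} phi_{k-1,j} rho(k-j)]
            / [1 - sum_{j=1..k-1} phi_{k-1,j} rho(j)],
  phi_{k,j} = phi_{k-1,j} - phi_{kk} phi_{k-1,k-j},  j = 1..k-1.
Step k = 1:
  phi_11 = rho(1) = -0.0799.
Step k = 2:
  phi_22 = [rho(2) - phi_11 rho(1)] / [1 - phi_11 rho(1)] = [0.0433 - (-0.0799)(-0.0799)] / [1 - (-0.0799)(-0.0799)]
         = 0.03691599 / 0.99361599 = 0.037153.
  Update: phi_21 = phi_11 - phi_22 phi_11 = -0.0799 - (0.037153)(-0.0799) = -0.076931.
Step k = 3:
  phi_33 = [rho(3) - phi_21 rho(2) - phi_22 rho(1)] / [1 - phi_21 rho(1) - phi_22 rho(2)]
    numerator   = 0.6367 - (-0.076931)(0.0433) - (0.037153)(-0.0799) = 0.64299967
    denominator = 1 - (-0.076931)(-0.0799) - (0.037153)(0.0433) = 0.99224444
  phi_33 = 0.64299967 / 0.99224444 = 0.648.
Therefore phi_{33} = 0.6480.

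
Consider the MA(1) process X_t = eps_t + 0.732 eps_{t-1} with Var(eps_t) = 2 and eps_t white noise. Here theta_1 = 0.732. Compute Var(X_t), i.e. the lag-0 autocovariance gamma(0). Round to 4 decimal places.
\gamma(0) = 3.0716

For an MA(q) process X_t = eps_t + sum_i theta_i eps_{t-i} with
Var(eps_t) = sigma^2, the variance is
  gamma(0) = sigma^2 * (1 + sum_i theta_i^2).
  sum_i theta_i^2 = (0.732)^2 = 0.535824.
  gamma(0) = 2 * (1 + 0.535824) = 2 * 1.535824 = 3.071648, which rounds to 3.0716.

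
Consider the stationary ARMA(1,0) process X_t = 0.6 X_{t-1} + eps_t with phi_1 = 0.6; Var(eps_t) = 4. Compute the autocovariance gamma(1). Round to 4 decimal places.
\gamma(1) = 3.7500

Multiply the model equation by X_{t-k} and take expectations. With theta_0 = psi_0 = 1 and psi_j the MA(infinity) weights, this gives
  gamma(k) - sum_i phi_i gamma(k-i) = c_k,
  c_k = sigma^2 * sum_{j=k..q} theta_j psi_{j-k}   (c_k = 0 for k > q),
using gamma(-m) = gamma(m).
Pure AR (q = 0): c_0 = sigma^2 = 4, c_k = 0 for k >= 1.
Equations for k = 0 and k = 1 (AR order 1):
  gamma(0) = phi_1 gamma(1) + c_0
  gamma(1) = phi_1 gamma(0) + c_1
Substituting the second into the first: gamma(0) (1 - phi_1^2) = c_0 + phi_1 c_1, so
  gamma(0) = c_0 / (1 - phi_1^2) = 4 / (1 - (0.6)^2) = 4 / 0.64 = 6.25.
  gamma(1) = phi_1 gamma(0) = (0.6)(6.25) = 3.75.
Therefore gamma(1) = 3.7500 (to 4 decimal places).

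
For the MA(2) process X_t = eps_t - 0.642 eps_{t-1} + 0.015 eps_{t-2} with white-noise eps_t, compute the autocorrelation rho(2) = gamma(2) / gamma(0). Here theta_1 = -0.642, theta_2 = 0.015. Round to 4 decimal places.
\rho(2) = 0.0106

For an MA(q) process with theta_0 = 1, the autocovariance is
  gamma(k) = sigma^2 * sum_{i=0..q-k} theta_i * theta_{i+k},
and rho(k) = gamma(k) / gamma(0). Sigma^2 cancels.
  numerator   = (1)*(0.015) = 0.015.
  denominator = (1)^2 + (-0.642)^2 + (0.015)^2 = 1.412389.
  rho(2) = 0.015 / 1.412389 = 0.0106.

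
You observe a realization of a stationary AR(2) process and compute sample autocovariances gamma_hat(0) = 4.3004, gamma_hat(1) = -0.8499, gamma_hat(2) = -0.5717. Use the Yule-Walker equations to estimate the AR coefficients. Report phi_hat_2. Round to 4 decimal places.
\hat\phi_{2} = -0.1790

The Yule-Walker equations for an AR(p) process read, in matrix form,
  Gamma_p phi = r_p,   with   (Gamma_p)_{ij} = gamma(|i - j|),
                       (r_p)_i = gamma(i),   i,j = 1..p.
Substitute the sample gammas (Toeplitz matrix and right-hand side of size 2):
  Gamma_p = [[4.3004, -0.8499], [-0.8499, 4.3004]]
  r_p     = [-0.8499, -0.5717]
Written out:
  4.3004 phi_1 - 0.8499 phi_2 = -0.8499
  -0.8499 phi_1 + 4.3004 phi_2 = -0.5717
Solve by Cramer's rule:
  det = gamma(0)^2 - gamma(1)^2 = (4.3004)^2 - (-0.8499)^2 = 18.49344016 - 0.72233001 = 17.77111015
  phi_hat_1 = [gamma(1) gamma(0) - gamma(1) gamma(2)] / det = [(-0.8499)(4.3004) - (-0.8499)(-0.5717)] / 17.77111015 = -4.14079779 / 17.77111015 = -0.233
  phi_hat_2 = [gamma(0) gamma(2) - gamma(1)^2] / det = [(4.3004)(-0.5717) - (-0.8499)^2] / 17.77111015 = -3.18086869 / 17.77111015 = -0.179
So phi_hat = [-0.2330, -0.1790].
Therefore phi_hat_2 = -0.1790.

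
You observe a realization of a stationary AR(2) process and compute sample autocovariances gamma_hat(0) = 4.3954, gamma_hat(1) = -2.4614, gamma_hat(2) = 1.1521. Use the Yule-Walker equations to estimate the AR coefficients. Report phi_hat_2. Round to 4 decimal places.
\hat\phi_{2} = -0.0750

The Yule-Walker equations for an AR(p) process read, in matrix form,
  Gamma_p phi = r_p,   with   (Gamma_p)_{ij} = gamma(|i - j|),
                       (r_p)_i = gamma(i),   i,j = 1..p.
Substitute the sample gammas (Toeplitz matrix and right-hand side of size 2):
  Gamma_p = [[4.3954, -2.4614], [-2.4614, 4.3954]]
  r_p     = [-2.4614, 1.1521]
Written out:
  4.3954 phi_1 - 2.4614 phi_2 = -2.4614
  -2.4614 phi_1 + 4.3954 phi_2 = 1.1521
Solve by Cramer's rule:
  det = gamma(0)^2 - gamma(1)^2 = (4.3954)^2 - (-2.4614)^2 = 19.31954116 - 6.05848996 = 13.2610512
  phi_hat_1 = [gamma(1) gamma(0) - gamma(1) gamma(2)] / det = [(-2.4614)(4.3954) - (-2.4614)(1.1521)] / 13.2610512 = -7.98305862 / 13.2610512 = -0.602
  phi_hat_2 = [gamma(0) gamma(2) - gamma(1)^2] / det = [(4.3954)(1.1521) - (-2.4614)^2] / 13.2610512 = -0.99454962 / 13.2610512 = -0.075
So phi_hat = [-0.6020, -0.0750].
Therefore phi_hat_2 = -0.0750.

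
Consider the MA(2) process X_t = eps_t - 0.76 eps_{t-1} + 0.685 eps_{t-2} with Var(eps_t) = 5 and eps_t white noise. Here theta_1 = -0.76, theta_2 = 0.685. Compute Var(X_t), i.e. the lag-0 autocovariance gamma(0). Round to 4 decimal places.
\gamma(0) = 10.2341

For an MA(q) process X_t = eps_t + sum_i theta_i eps_{t-i} with
Var(eps_t) = sigma^2, the variance is
  gamma(0) = sigma^2 * (1 + sum_i theta_i^2).
  sum_i theta_i^2 = (-0.76)^2 + (0.685)^2 = 0.5776 + 0.469225 = 1.046825.
  gamma(0) = 5 * (1 + 1.046825) = 5 * 2.046825 = 10.234125, which rounds to 10.2341.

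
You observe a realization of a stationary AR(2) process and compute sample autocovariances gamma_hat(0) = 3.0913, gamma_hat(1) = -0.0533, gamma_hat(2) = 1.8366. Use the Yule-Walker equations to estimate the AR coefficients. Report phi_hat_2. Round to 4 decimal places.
\hat\phi_{2} = 0.5940

The Yule-Walker equations for an AR(p) process read, in matrix form,
  Gamma_p phi = r_p,   with   (Gamma_p)_{ij} = gamma(|i - j|),
                       (r_p)_i = gamma(i),   i,j = 1..p.
Substitute the sample gammas (Toeplitz matrix and right-hand side of size 2):
  Gamma_p = [[3.0913, -0.0533], [-0.0533, 3.0913]]
  r_p     = [-0.0533, 1.8366]
Written out:
  3.0913 phi_1 - 0.0533 phi_2 = -0.0533
  -0.0533 phi_1 + 3.0913 phi_2 = 1.8366
Solve by Cramer's rule:
  det = gamma(0)^2 - gamma(1)^2 = (3.0913)^2 - (-0.0533)^2 = 9.55613569 - 0.00284089 = 9.5532948
  phi_hat_1 = [gamma(1) gamma(0) - gamma(1) gamma(2)] / det = [(-0.0533)(3.0913) - (-0.0533)(1.8366)] / 9.5532948 = -0.06687551 / 9.5532948 = -0.007
  phi_hat_2 = [gamma(0) gamma(2) - gamma(1)^2] / det = [(3.0913)(1.8366) - (-0.0533)^2] / 9.5532948 = 5.67464069 / 9.5532948 = 0.594
So phi_hat = [-0.0070, 0.5940].
Therefore phi_hat_2 = 0.5940.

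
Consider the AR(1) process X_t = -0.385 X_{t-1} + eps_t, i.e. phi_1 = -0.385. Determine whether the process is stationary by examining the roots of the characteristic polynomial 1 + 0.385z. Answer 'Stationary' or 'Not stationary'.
\text{Stationary}

The AR(p) characteristic polynomial is P(z) = 1 + 0.385z.
Stationarity requires all roots to lie outside the unit circle, i.e. |z| > 1 for every root.
This is linear in z: 1 + (0.385) z = 0  =>  z = -1/(0.385) = -2.597403,  |z| = 2.597403.
Moduli of all roots: 2.5974.
All moduli strictly greater than 1? Yes.
Verdict: Stationary.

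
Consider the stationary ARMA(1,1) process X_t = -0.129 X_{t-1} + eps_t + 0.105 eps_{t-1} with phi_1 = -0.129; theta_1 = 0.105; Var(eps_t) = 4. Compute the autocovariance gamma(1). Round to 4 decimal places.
\gamma(1) = -0.0963

Multiply the model equation by X_{t-k} and take expectations. With theta_0 = psi_0 = 1 and psi_j the MA(infinity) weights, this gives
  gamma(k) - sum_i phi_i gamma(k-i) = c_k,
  c_k = sigma^2 * sum_{j=k..q} theta_j psi_{j-k}   (c_k = 0 for k > q),
using gamma(-m) = gamma(m).
psi-weights needed (psi_j = theta_j + sum_i phi_i psi_{j-i}):
  psi_1 = theta_1 + phi_1 = 0.105 + (-0.129) = -0.024
Right-hand sides:
  c_0 = sigma^2 (1 + theta_1 psi_1) = 4 * (1 + (0.105)(-0.024)) = 4 * 0.99748 = 3.98992
  c_1 = sigma^2 theta_1 = 4 * (0.105) = 0.42
  c_2 = 0
Equations for k = 0 and k = 1 (AR order 1):
  gamma(0) = phi_1 gamma(1) + c_0
  gamma(1) = phi_1 gamma(0) + c_1
Substituting the second into the first: gamma(0) (1 - phi_1^2) = c_0 + phi_1 c_1, so
  gamma(0) = (c_0 + phi_1 c_1) / (1 - phi_1^2) = (3.98992 + (-0.129)(0.42)) / (1 - (-0.129)^2) = 3.93574 / 0.983359 = 4.002343.
  gamma(1) = phi_1 gamma(0) + c_1 = (-0.129)(4.002343) + (0.42) = -0.096302.
Therefore gamma(1) = -0.0963 (to 4 decimal places).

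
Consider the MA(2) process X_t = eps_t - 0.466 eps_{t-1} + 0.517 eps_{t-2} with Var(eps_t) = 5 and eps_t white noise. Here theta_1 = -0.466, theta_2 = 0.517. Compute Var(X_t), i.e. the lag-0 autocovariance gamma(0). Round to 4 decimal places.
\gamma(0) = 7.4222

For an MA(q) process X_t = eps_t + sum_i theta_i eps_{t-i} with
Var(eps_t) = sigma^2, the variance is
  gamma(0) = sigma^2 * (1 + sum_i theta_i^2).
  sum_i theta_i^2 = (-0.466)^2 + (0.517)^2 = 0.217156 + 0.267289 = 0.484445.
  gamma(0) = 5 * (1 + 0.484445) = 5 * 1.484445 = 7.422225, which rounds to 7.4222.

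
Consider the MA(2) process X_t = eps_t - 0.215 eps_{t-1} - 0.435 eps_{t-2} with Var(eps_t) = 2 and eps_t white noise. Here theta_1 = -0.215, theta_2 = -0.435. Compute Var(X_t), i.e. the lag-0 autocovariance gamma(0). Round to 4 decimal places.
\gamma(0) = 2.4709

For an MA(q) process X_t = eps_t + sum_i theta_i eps_{t-i} with
Var(eps_t) = sigma^2, the variance is
  gamma(0) = sigma^2 * (1 + sum_i theta_i^2).
  sum_i theta_i^2 = (-0.215)^2 + (-0.435)^2 = 0.046225 + 0.189225 = 0.23545.
  gamma(0) = 2 * (1 + 0.23545) = 2 * 1.23545 = 2.4709.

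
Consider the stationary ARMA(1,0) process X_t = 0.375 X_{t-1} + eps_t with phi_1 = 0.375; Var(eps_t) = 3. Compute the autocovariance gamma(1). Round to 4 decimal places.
\gamma(1) = 1.3091

Multiply the model equation by X_{t-k} and take expectations. With theta_0 = psi_0 = 1 and psi_j the MA(infinity) weights, this gives
  gamma(k) - sum_i phi_i gamma(k-i) = c_k,
  c_k = sigma^2 * sum_{j=k..q} theta_j psi_{j-k}   (c_k = 0 for k > q),
using gamma(-m) = gamma(m).
Pure AR (q = 0): c_0 = sigma^2 = 3, c_k = 0 for k >= 1.
Equations for k = 0 and k = 1 (AR order 1):
  gamma(0) = phi_1 gamma(1) + c_0
  gamma(1) = phi_1 gamma(0) + c_1
Substituting the second into the first: gamma(0) (1 - phi_1^2) = c_0 + phi_1 c_1, so
  gamma(0) = c_0 / (1 - phi_1^2) = 3 / (1 - (0.375)^2) = 3 / 0.859375 = 3.490909.
  gamma(1) = phi_1 gamma(0) = (0.375)(3.490909) = 1.309091.
Therefore gamma(1) = 1.3091 (to 4 decimal places).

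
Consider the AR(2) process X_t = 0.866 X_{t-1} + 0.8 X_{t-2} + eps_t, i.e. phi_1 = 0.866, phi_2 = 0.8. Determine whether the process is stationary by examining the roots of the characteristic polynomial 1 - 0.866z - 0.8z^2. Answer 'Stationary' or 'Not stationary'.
\text{Not stationary}

The AR(p) characteristic polynomial is P(z) = 1 - 0.866z - 0.8z^2.
Stationarity requires all roots to lie outside the unit circle, i.e. |z| > 1 for every root.
Set 1 + (-0.866) z + (-0.8) z^2 = 0, i.e. a z^2 + b z + c = 0 with a = -0.8, b = -0.866, c = 1.
Discriminant D = b^2 - 4ac = (-0.866)^2 - 4*(-0.8)*1 = 0.749956 - (-3.2) = 3.949956.
D >= 0, so the roots are real: z = (-b +/- sqrt(D)) / (2a) = (0.866 +/- 1.98745) / (-1.6).
  z_1 = (0.866 + 1.98745) / (-1.6) = -1.7834,   |z_1| = 1.7834.
  z_2 = (0.866 - 1.98745) / (-1.6) = 0.7009,   |z_2| = 0.7009.
Moduli of all roots: 1.7834, 0.7009.
All moduli strictly greater than 1? No.
Verdict: Not stationary.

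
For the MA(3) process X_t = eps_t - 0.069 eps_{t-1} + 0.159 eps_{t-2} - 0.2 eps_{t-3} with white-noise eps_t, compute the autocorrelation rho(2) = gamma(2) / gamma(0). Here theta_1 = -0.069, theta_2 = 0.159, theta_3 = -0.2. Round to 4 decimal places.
\rho(2) = 0.1615

For an MA(q) process with theta_0 = 1, the autocovariance is
  gamma(k) = sigma^2 * sum_{i=0..q-k} theta_i * theta_{i+k},
and rho(k) = gamma(k) / gamma(0). Sigma^2 cancels.
  numerator   = (1)*(0.159) + (-0.069)*(-0.2) = 0.1728.
  denominator = (1)^2 + (-0.069)^2 + (0.159)^2 + (-0.2)^2 = 1.070042.
  rho(2) = 0.1728 / 1.070042 = 0.1615.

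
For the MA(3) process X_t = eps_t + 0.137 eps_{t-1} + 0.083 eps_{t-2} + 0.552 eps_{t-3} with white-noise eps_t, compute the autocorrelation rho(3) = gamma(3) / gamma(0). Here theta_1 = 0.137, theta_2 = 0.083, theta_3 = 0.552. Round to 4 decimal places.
\rho(3) = 0.4149

For an MA(q) process with theta_0 = 1, the autocovariance is
  gamma(k) = sigma^2 * sum_{i=0..q-k} theta_i * theta_{i+k},
and rho(k) = gamma(k) / gamma(0). Sigma^2 cancels.
  numerator   = (1)*(0.552) = 0.552.
  denominator = (1)^2 + (0.137)^2 + (0.083)^2 + (0.552)^2 = 1.330362.
  rho(3) = 0.552 / 1.330362 = 0.4149.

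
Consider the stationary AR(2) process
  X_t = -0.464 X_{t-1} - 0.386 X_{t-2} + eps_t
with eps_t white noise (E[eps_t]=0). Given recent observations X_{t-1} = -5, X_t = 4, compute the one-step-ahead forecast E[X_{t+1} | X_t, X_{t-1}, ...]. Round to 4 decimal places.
E[X_{t+1} \mid \mathcal F_t] = 0.0740

For an AR(p) model X_t = c + sum_i phi_i X_{t-i} + eps_t, the
one-step-ahead conditional mean is
  E[X_{t+1} | X_t, ...] = c + sum_i phi_i X_{t+1-i}.
Substitute known values:
  E[X_{t+1} | ...] = (-0.464) * (4) + (-0.386) * (-5)
                   = 0.0740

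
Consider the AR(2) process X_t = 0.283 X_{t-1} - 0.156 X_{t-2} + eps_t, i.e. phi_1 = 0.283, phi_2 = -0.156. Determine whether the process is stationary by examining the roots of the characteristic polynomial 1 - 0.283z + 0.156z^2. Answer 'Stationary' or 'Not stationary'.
\text{Stationary}

The AR(p) characteristic polynomial is P(z) = 1 - 0.283z + 0.156z^2.
Stationarity requires all roots to lie outside the unit circle, i.e. |z| > 1 for every root.
Set 1 + (-0.283) z + (0.156) z^2 = 0, i.e. a z^2 + b z + c = 0 with a = 0.156, b = -0.283, c = 1.
Discriminant D = b^2 - 4ac = (-0.283)^2 - 4*(0.156)*1 = 0.080089 - (0.624) = -0.543911.
D < 0, so the roots are the complex-conjugate pair z = (-b +/- i sqrt(-D)) / (2a) = 0.9071 +/- 2.3638i.
For a conjugate pair |z|^2 = z * conj(z) = (product of roots) = c/a = 1/(0.156) = 6.410256, so |z| = sqrt(6.410256) = 2.5318 for both roots.
Moduli of all roots: 2.5318, 2.5318.
All moduli strictly greater than 1? Yes.
Verdict: Stationary.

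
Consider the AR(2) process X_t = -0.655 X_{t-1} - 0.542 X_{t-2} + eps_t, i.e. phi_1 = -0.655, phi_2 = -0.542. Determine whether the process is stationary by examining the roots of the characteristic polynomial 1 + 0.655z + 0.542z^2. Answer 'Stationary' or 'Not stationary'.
\text{Stationary}

The AR(p) characteristic polynomial is P(z) = 1 + 0.655z + 0.542z^2.
Stationarity requires all roots to lie outside the unit circle, i.e. |z| > 1 for every root.
Set 1 + (0.655) z + (0.542) z^2 = 0, i.e. a z^2 + b z + c = 0 with a = 0.542, b = 0.655, c = 1.
Discriminant D = b^2 - 4ac = (0.655)^2 - 4*(0.542)*1 = 0.429025 - (2.168) = -1.738975.
D < 0, so the roots are the complex-conjugate pair z = (-b +/- i sqrt(-D)) / (2a) = -0.6042 +/- 1.2165i.
For a conjugate pair |z|^2 = z * conj(z) = (product of roots) = c/a = 1/(0.542) = 1.845018, so |z| = sqrt(1.845018) = 1.3583 for both roots.
Moduli of all roots: 1.3583, 1.3583.
All moduli strictly greater than 1? Yes.
Verdict: Stationary.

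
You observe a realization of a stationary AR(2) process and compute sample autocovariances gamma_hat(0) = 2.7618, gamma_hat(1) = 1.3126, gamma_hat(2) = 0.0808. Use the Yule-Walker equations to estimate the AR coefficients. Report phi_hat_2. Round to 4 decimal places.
\hat\phi_{2} = -0.2540

The Yule-Walker equations for an AR(p) process read, in matrix form,
  Gamma_p phi = r_p,   with   (Gamma_p)_{ij} = gamma(|i - j|),
                       (r_p)_i = gamma(i),   i,j = 1..p.
Substitute the sample gammas (Toeplitz matrix and right-hand side of size 2):
  Gamma_p = [[2.7618, 1.3126], [1.3126, 2.7618]]
  r_p     = [1.3126, 0.0808]
Written out:
  2.7618 phi_1 + 1.3126 phi_2 = 1.3126
  1.3126 phi_1 + 2.7618 phi_2 = 0.0808
Solve by Cramer's rule:
  det = gamma(0)^2 - gamma(1)^2 = (2.7618)^2 - (1.3126)^2 = 7.62753924 - 1.72291876 = 5.90462048
  phi_hat_1 = [gamma(1) gamma(0) - gamma(1) gamma(2)] / det = [(1.3126)(2.7618) - (1.3126)(0.0808)] / 5.90462048 = 3.5190806 / 5.90462048 = 0.596
  phi_hat_2 = [gamma(0) gamma(2) - gamma(1)^2] / det = [(2.7618)(0.0808) - (1.3126)^2] / 5.90462048 = -1.49976532 / 5.90462048 = -0.254
So phi_hat = [0.5960, -0.2540].
Therefore phi_hat_2 = -0.2540.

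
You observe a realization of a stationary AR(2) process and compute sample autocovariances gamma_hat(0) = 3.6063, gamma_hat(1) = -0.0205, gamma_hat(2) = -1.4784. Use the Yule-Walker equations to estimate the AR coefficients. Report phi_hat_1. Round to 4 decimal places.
\hat\phi_{1} = -0.0080

The Yule-Walker equations for an AR(p) process read, in matrix form,
  Gamma_p phi = r_p,   with   (Gamma_p)_{ij} = gamma(|i - j|),
                       (r_p)_i = gamma(i),   i,j = 1..p.
Substitute the sample gammas (Toeplitz matrix and right-hand side of size 2):
  Gamma_p = [[3.6063, -0.0205], [-0.0205, 3.6063]]
  r_p     = [-0.0205, -1.4784]
Written out:
  3.6063 phi_1 - 0.0205 phi_2 = -0.0205
  -0.0205 phi_1 + 3.6063 phi_2 = -1.4784
Solve by Cramer's rule:
  det = gamma(0)^2 - gamma(1)^2 = (3.6063)^2 - (-0.0205)^2 = 13.00539969 - 0.00042025 = 13.00497944
  phi_hat_1 = [gamma(1) gamma(0) - gamma(1) gamma(2)] / det = [(-0.0205)(3.6063) - (-0.0205)(-1.4784)] / 13.00497944 = -0.10423635 / 13.00497944 = -0.008
  phi_hat_2 = [gamma(0) gamma(2) - gamma(1)^2] / det = [(3.6063)(-1.4784) - (-0.0205)^2] / 13.00497944 = -5.33197417 / 13.00497944 = -0.41
So phi_hat = [-0.0080, -0.4100].
Therefore phi_hat_1 = -0.0080.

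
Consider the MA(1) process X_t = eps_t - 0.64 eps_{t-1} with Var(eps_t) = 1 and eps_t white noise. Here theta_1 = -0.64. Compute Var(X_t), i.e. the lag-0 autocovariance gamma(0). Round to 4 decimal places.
\gamma(0) = 1.4096

For an MA(q) process X_t = eps_t + sum_i theta_i eps_{t-i} with
Var(eps_t) = sigma^2, the variance is
  gamma(0) = sigma^2 * (1 + sum_i theta_i^2).
  sum_i theta_i^2 = (-0.64)^2 = 0.4096.
  gamma(0) = 1 * (1 + 0.4096) = 1 * 1.4096 = 1.4096.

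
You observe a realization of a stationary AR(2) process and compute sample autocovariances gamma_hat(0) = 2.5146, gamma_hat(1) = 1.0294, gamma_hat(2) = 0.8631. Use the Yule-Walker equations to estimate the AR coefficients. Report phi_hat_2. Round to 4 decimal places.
\hat\phi_{2} = 0.2110

The Yule-Walker equations for an AR(p) process read, in matrix form,
  Gamma_p phi = r_p,   with   (Gamma_p)_{ij} = gamma(|i - j|),
                       (r_p)_i = gamma(i),   i,j = 1..p.
Substitute the sample gammas (Toeplitz matrix and right-hand side of size 2):
  Gamma_p = [[2.5146, 1.0294], [1.0294, 2.5146]]
  r_p     = [1.0294, 0.8631]
Written out:
  2.5146 phi_1 + 1.0294 phi_2 = 1.0294
  1.0294 phi_1 + 2.5146 phi_2 = 0.8631
Solve by Cramer's rule:
  det = gamma(0)^2 - gamma(1)^2 = (2.5146)^2 - (1.0294)^2 = 6.32321316 - 1.05966436 = 5.2635488
  phi_hat_1 = [gamma(1) gamma(0) - gamma(1) gamma(2)] / det = [(1.0294)(2.5146) - (1.0294)(0.8631)] / 5.2635488 = 1.7000541 / 5.2635488 = 0.323
  phi_hat_2 = [gamma(0) gamma(2) - gamma(1)^2] / det = [(2.5146)(0.8631) - (1.0294)^2] / 5.2635488 = 1.1106869 / 5.2635488 = 0.211
So phi_hat = [0.3230, 0.2110].
Therefore phi_hat_2 = 0.2110.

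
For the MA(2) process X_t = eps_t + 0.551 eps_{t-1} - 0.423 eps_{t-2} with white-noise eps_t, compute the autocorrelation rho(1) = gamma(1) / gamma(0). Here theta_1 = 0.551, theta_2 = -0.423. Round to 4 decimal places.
\rho(1) = 0.2144

For an MA(q) process with theta_0 = 1, the autocovariance is
  gamma(k) = sigma^2 * sum_{i=0..q-k} theta_i * theta_{i+k},
and rho(k) = gamma(k) / gamma(0). Sigma^2 cancels.
  numerator   = (1)*(0.551) + (0.551)*(-0.423) = 0.317927.
  denominator = (1)^2 + (0.551)^2 + (-0.423)^2 = 1.48253.
  rho(1) = 0.317927 / 1.48253 = 0.2144.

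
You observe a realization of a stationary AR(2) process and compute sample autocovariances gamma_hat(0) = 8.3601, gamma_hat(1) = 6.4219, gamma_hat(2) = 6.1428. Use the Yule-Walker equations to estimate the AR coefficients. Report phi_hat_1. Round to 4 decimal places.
\hat\phi_{1} = 0.4970

The Yule-Walker equations for an AR(p) process read, in matrix form,
  Gamma_p phi = r_p,   with   (Gamma_p)_{ij} = gamma(|i - j|),
                       (r_p)_i = gamma(i),   i,j = 1..p.
Substitute the sample gammas (Toeplitz matrix and right-hand side of size 2):
  Gamma_p = [[8.3601, 6.4219], [6.4219, 8.3601]]
  r_p     = [6.4219, 6.1428]
Written out:
  8.3601 phi_1 + 6.4219 phi_2 = 6.4219
  6.4219 phi_1 + 8.3601 phi_2 = 6.1428
Solve by Cramer's rule:
  det = gamma(0)^2 - gamma(1)^2 = (8.3601)^2 - (6.4219)^2 = 69.89127201 - 41.24079961 = 28.6504724
  phi_hat_1 = [gamma(1) gamma(0) - gamma(1) gamma(2)] / det = [(6.4219)(8.3601) - (6.4219)(6.1428)] / 28.6504724 = 14.23927887 / 28.6504724 = 0.497
  phi_hat_2 = [gamma(0) gamma(2) - gamma(1)^2] / det = [(8.3601)(6.1428) - (6.4219)^2] / 28.6504724 = 10.11362267 / 28.6504724 = 0.353
So phi_hat = [0.4970, 0.3530].
Therefore phi_hat_1 = 0.4970.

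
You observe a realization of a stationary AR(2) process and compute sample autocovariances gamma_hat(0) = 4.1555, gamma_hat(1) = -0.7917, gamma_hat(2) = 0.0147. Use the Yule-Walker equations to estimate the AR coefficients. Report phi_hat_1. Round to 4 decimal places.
\hat\phi_{1} = -0.1970

The Yule-Walker equations for an AR(p) process read, in matrix form,
  Gamma_p phi = r_p,   with   (Gamma_p)_{ij} = gamma(|i - j|),
                       (r_p)_i = gamma(i),   i,j = 1..p.
Substitute the sample gammas (Toeplitz matrix and right-hand side of size 2):
  Gamma_p = [[4.1555, -0.7917], [-0.7917, 4.1555]]
  r_p     = [-0.7917, 0.0147]
Written out:
  4.1555 phi_1 - 0.7917 phi_2 = -0.7917
  -0.7917 phi_1 + 4.1555 phi_2 = 0.0147
Solve by Cramer's rule:
  det = gamma(0)^2 - gamma(1)^2 = (4.1555)^2 - (-0.7917)^2 = 17.26818025 - 0.62678889 = 16.64139136
  phi_hat_1 = [gamma(1) gamma(0) - gamma(1) gamma(2)] / det = [(-0.7917)(4.1555) - (-0.7917)(0.0147)] / 16.64139136 = -3.27827136 / 16.64139136 = -0.197
  phi_hat_2 = [gamma(0) gamma(2) - gamma(1)^2] / det = [(4.1555)(0.0147) - (-0.7917)^2] / 16.64139136 = -0.56570304 / 16.64139136 = -0.034
So phi_hat = [-0.1970, -0.0340].
Therefore phi_hat_1 = -0.1970.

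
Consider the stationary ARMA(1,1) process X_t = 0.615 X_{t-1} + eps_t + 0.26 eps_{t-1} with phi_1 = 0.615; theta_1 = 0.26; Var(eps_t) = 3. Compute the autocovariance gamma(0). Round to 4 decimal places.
\gamma(0) = 6.6941

Multiply the model equation by X_{t-k} and take expectations. With theta_0 = psi_0 = 1 and psi_j the MA(infinity) weights, this gives
  gamma(k) - sum_i phi_i gamma(k-i) = c_k,
  c_k = sigma^2 * sum_{j=k..q} theta_j psi_{j-k}   (c_k = 0 for k > q),
using gamma(-m) = gamma(m).
psi-weights needed (psi_j = theta_j + sum_i phi_i psi_{j-i}):
  psi_1 = theta_1 + phi_1 = 0.26 + (0.615) = 0.875
Right-hand sides:
  c_0 = sigma^2 (1 + theta_1 psi_1) = 3 * (1 + (0.26)(0.875)) = 3 * 1.2275 = 3.6825
  c_1 = sigma^2 theta_1 = 3 * (0.26) = 0.78
  c_2 = 0
Equations for k = 0 and k = 1 (AR order 1):
  gamma(0) = phi_1 gamma(1) + c_0
  gamma(1) = phi_1 gamma(0) + c_1
Substituting the second into the first: gamma(0) (1 - phi_1^2) = c_0 + phi_1 c_1, so
  gamma(0) = (c_0 + phi_1 c_1) / (1 - phi_1^2) = (3.6825 + (0.615)(0.78)) / (1 - (0.615)^2) = 4.1622 / 0.621775 = 6.694061.
Therefore gamma(0) = 6.6941 (to 4 decimal places).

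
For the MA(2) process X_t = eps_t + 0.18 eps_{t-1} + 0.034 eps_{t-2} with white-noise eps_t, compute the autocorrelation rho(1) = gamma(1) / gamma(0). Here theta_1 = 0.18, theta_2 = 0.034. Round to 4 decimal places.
\rho(1) = 0.1801

For an MA(q) process with theta_0 = 1, the autocovariance is
  gamma(k) = sigma^2 * sum_{i=0..q-k} theta_i * theta_{i+k},
and rho(k) = gamma(k) / gamma(0). Sigma^2 cancels.
  numerator   = (1)*(0.18) + (0.18)*(0.034) = 0.18612.
  denominator = (1)^2 + (0.18)^2 + (0.034)^2 = 1.033556.
  rho(1) = 0.18612 / 1.033556 = 0.1801.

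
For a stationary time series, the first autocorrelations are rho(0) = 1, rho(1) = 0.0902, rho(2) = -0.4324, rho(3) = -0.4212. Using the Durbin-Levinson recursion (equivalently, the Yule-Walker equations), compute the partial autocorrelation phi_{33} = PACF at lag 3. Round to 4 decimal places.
\phi_{33} = -0.4080

The PACF at lag k is phi_{kk}, the last component of the solution
to the Yule-Walker system G_k phi = r_k where
  (G_k)_{ij} = rho(|i - j|), (r_k)_i = rho(i), i,j = 1..k.
Equivalently, Durbin-Levinson gives phi_{kk} iteratively:
  phi_{11} = rho(1)
  phi_{kk} = [rho(k) - sum_{j=1..k-1} phi_{k-1,j} rho(k-j)]
            / [1 - sum_{j=1..k-1} phi_{k-1,j} rho(j)],
  phi_{k,j} = phi_{k-1,j} - phi_{kk} phi_{k-1,k-j},  j = 1..k-1.
Step k = 1:
  phi_11 = rho(1) = 0.0902.
Step k = 2:
  phi_22 = [rho(2) - phi_11 rho(1)] / [1 - phi_11 rho(1)] = [-0.4324 - (0.0902)(0.0902)] / [1 - (0.0902)(0.0902)]
         = -0.44053604 / 0.99186396 = -0.44415.
  Update: phi_21 = phi_11 - phi_22 phi_11 = 0.0902 - (-0.44415)(0.0902) = 0.130262.
Step k = 3:
  phi_33 = [rho(3) - phi_21 rho(2) - phi_22 rho(1)] / [1 - phi_21 rho(1) - phi_22 rho(2)]
    numerator   = -0.4212 - (0.130262)(-0.4324) - (-0.44415)(0.0902) = -0.32481228
    denominator = 1 - (0.130262)(0.0902) - (-0.44415)(-0.4324) = 0.79620003
  phi_33 = -0.32481228 / 0.79620003 = -0.408.
Therefore phi_{33} = -0.4080.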